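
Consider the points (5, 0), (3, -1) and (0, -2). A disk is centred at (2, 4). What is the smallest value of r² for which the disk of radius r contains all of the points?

40

The required radius is the distance from (2, 4) to the farthest point.
Squared distances: 25, 26, 40.
Maximum is 40, attained at (0, -2).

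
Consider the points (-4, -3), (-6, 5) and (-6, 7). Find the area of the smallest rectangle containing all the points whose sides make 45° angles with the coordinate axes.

In coordinates u = x + y, v = x − y the rectangle is axis-aligned; the map (x,y)→(u,v) scales areas by 2.
u-values: -7, -1, 1; range = 1 − (-7) = 8.
v-values: -1, -11, -13; range = -1 − (-13) = 12.
Area = (8 × 12) / 2 = 48.

48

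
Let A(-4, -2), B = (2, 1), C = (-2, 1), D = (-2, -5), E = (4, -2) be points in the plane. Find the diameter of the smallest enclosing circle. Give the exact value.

A smallest enclosing disk is always determined by at most three of the input points on its boundary.
The farthest pair is A–E with squared distance 64. The circle on this segment as diameter has centre (0, -2) and r² = 64/4 = 16.
Check B: distance² to centre = 13 ≤ 16, so it lies inside.
All remaining points lie in this disk, and no smaller disk contains both endpoints, so this is the minimum enclosing circle.
Diameter = 2r = 2√16 = 8.

8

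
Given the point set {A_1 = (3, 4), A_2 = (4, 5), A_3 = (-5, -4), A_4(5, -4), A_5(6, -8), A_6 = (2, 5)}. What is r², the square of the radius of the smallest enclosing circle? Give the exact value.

A smallest enclosing disk is always determined by at most three of the input points on its boundary.
The minimum enclosing circle is determined by three boundary points: A_2, A_3, A_5.
Their circumcentre is (59/30, -59/30) with r² = 23701/450.
The farthest remaining point A_6 is at distance² 21841/450 ≤ 23701/450.

23701/450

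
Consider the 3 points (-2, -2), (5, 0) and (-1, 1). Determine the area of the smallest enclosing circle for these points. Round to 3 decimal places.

41.626

Call the three points A, B, C in the order given.
Side lengths²: AB² = 53, AC² = 10, BC² = 37.
Since AB² = 53 ≥ 37 + 10 = 47, the angle opposite AB is not acute, so the smallest enclosing circle has AB as diameter.
Centre = midpoint of AB = (1.5, -1), r² = 53/4 = 13.25.
Area = π·r² = π·13.25 ≈ 41.626.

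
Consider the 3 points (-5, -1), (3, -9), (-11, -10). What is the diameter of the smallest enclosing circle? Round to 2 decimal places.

14.31

Call the three points A, B, C in the order given.
Side lengths²: AB² = 128, AC² = 117, BC² = 197.
Since BC² = 197 < 128 + 117 = 245, the triangle is acute, so the smallest enclosing circle is the circumcircle.
Circumcentre = (-4.1, -8.1), r² = 51.22.
Diameter = 2r = 2√(51.22) ≈ 14.31.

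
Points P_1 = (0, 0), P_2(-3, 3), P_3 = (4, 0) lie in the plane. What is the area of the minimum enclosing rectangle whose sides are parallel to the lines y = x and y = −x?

In coordinates u = x + y, v = x − y the rectangle is axis-aligned; the map (x,y)→(u,v) scales areas by 2.
u-values: 0, 0, 4; range = 4 − 0 = 4.
v-values: 0, -6, 4; range = 4 − (-6) = 10.
Area = (4 × 10) / 2 = 20.

20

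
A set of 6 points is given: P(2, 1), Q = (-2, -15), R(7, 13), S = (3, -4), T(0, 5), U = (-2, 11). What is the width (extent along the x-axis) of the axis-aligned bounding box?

9

max x = 7, min x = -2, so width = 9.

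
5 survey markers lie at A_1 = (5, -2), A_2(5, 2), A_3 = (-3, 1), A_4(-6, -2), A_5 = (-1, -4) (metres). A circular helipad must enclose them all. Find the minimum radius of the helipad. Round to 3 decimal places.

5.852

A smallest enclosing disk is always determined by at most three of the input points on its boundary.
The farthest pair is A_2–A_4 with squared distance 137. The circle on this segment as diameter has centre (-0.5, 0) and r² = 137/4 = 34.25.
Check A_1: distance² to centre = 34.25 ≤ 34.25, so it lies inside.
All remaining points lie in this disk, and no smaller disk contains both endpoints, so this is the minimum enclosing circle.
r = √(34.25) ≈ 5.852.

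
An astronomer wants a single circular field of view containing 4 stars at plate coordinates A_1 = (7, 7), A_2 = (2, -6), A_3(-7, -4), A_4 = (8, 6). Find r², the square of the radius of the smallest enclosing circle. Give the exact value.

81.25

The farthest pair is A_3–A_4 with squared distance 325. The circle on this segment as diameter has centre (0.5, 1) and r² = 325/4 = 81.25.
Check A_1: distance² to centre = 78.25 ≤ 81.25, so it lies inside.
All remaining points lie in this disk, and no smaller disk contains both endpoints, so this is the minimum enclosing circle.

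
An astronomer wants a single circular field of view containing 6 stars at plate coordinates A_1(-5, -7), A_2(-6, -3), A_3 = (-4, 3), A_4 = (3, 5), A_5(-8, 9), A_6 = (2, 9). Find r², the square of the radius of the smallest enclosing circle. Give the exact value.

78.9306640625

The minimum enclosing circle of a finite set is fixed by two of the points (as a diameter) or three (as a circumcircle).
The minimum enclosing circle is determined by three boundary points: A_1, A_5, A_6.
Their circumcentre is (-3, 1.65625) with r² = 78.9306640625.
The farthest remaining point A_4 is at distance² 47.1806640625 ≤ 78.9306640625.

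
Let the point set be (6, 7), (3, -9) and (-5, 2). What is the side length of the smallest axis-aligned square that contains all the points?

16

The bounding box has width 11 and height 16.
An axis-aligned square enclosing the set must have side ≥ max(width, height).
So the minimum side is max(11, 16) = 16.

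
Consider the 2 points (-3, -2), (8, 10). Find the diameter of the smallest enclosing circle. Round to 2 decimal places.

16.28

The smallest circle enclosing two points has them as diameter endpoints.
Centre = midpoint = (2.5, 4); r² = |(-3, -2)−(8, 10)|²/4 = 265/4 = 66.25.
Diameter = 2r = 2√(66.25) ≈ 16.28.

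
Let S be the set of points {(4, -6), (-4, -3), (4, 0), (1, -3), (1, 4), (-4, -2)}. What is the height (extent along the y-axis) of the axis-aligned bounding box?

10

max y = 4, min y = -6, so height = 10.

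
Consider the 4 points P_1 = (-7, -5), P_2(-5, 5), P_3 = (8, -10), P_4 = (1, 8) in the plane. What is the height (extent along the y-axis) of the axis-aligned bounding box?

18

max y = 8, min y = -10, so height = 18.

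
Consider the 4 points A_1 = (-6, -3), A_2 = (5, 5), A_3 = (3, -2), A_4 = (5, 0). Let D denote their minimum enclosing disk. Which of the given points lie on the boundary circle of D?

A_1, A_2

A smallest enclosing disk is always determined by at most three of the input points on its boundary.
The farthest pair is A_1–A_2 with squared distance 185. The circle on this segment as diameter has centre (-0.5, 1) and r² = 185/4 = 46.25.
Check A_3: distance² to centre = 21.25 ≤ 46.25, so it lies inside.
All remaining points lie in this disk, and no smaller disk contains both endpoints, so this is the minimum enclosing circle.
The points at distance exactly r from the centre are A_1, A_2 — 2 points.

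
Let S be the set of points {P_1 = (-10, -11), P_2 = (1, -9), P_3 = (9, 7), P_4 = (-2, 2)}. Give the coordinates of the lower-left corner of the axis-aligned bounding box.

(-10, -11)

x-range [-10, 9], y-range [-11, 7].
The lower-left corner is (-10, -11).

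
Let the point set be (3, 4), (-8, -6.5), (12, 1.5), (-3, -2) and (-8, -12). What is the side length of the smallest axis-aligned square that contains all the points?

20

The bounding box has width 20 and height 16.
An axis-aligned square enclosing the set must have side ≥ max(width, height).
So the minimum side is max(20, 16) = 20.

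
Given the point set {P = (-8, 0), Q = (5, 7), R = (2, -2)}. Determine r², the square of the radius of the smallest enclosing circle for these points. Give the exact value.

Side lengths²: PQ² = 218, PR² = 104, QR² = 90.
Since PQ² = 218 ≥ 104 + 90 = 194, the angle opposite PQ is not acute, so the smallest enclosing circle has PQ as diameter.
Centre = midpoint of PQ = (-1.5, 3.5), r² = 218/4 = 54.5.

54.5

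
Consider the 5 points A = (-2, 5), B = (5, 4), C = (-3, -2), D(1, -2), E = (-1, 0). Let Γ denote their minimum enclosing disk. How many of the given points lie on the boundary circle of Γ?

3

The minimum enclosing circle of a finite set is fixed by two of the points (as a diameter) or three (as a circumcircle).
The farthest pair is B–C with squared distance 100. The circle on this segment as diameter has centre (1, 1) and r² = 100/4 = 25.
Check A: distance² to centre = 25 ≤ 25, so it lies inside.
All remaining points lie in this disk, and no smaller disk contains both endpoints, so this is the minimum enclosing circle.
The points at distance exactly r from the centre are A, B, C — 3 points.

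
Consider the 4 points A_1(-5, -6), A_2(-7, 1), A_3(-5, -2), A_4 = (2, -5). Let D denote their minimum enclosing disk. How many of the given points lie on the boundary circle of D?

2

The farthest pair is A_2–A_4 with squared distance 117. The circle on this segment as diameter has centre (-2.5, -2) and r² = 117/4 = 29.25.
Check A_1: distance² to centre = 22.25 ≤ 29.25, so it lies inside.
All remaining points lie in this disk, and no smaller disk contains both endpoints, so this is the minimum enclosing circle.
The points at distance exactly r from the centre are A_2, A_4 — 2 points.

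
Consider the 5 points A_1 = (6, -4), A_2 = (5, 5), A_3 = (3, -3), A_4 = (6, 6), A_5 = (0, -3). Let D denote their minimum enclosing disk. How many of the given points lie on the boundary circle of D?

The minimum enclosing circle is determined by three boundary points: A_1, A_4, A_5.
Their circumcentre is (3.75, 1) with r² = 30.0625.
The farthest remaining point A_2 is at distance² 17.5625 ≤ 30.0625.
The points at distance exactly r from the centre are A_1, A_4, A_5 — 3 points.

3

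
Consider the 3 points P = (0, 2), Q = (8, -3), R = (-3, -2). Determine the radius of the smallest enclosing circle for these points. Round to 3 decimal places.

5.523

Side lengths²: PQ² = 89, PR² = 25, QR² = 122.
Since QR² = 122 ≥ 89 + 25 = 114, the angle opposite QR is not acute, so the smallest enclosing circle has QR as diameter.
Centre = midpoint of QR = (2.5, -2.5), r² = 122/4 = 30.5.
r = √(30.5) ≈ 5.523.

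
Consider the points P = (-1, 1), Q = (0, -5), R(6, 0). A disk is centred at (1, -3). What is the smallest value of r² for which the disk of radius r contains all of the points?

34

The required radius is the distance from (1, -3) to the farthest point.
Squared distances: 20, 5, 34.
Maximum is 34, attained at R.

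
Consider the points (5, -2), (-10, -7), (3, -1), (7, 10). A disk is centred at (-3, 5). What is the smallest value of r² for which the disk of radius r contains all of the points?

The required radius is the distance from (-3, 5) to the farthest point.
Squared distances: 113, 193, 72, 125.
Maximum is 193, attained at (-10, -7).

193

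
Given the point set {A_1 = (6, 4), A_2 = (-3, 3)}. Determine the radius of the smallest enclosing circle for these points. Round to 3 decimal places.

The smallest circle enclosing two points has them as diameter endpoints.
Centre = midpoint = (1.5, 3.5); r² = |A_1A_2|²/4 = 82/4 = 20.5.
r = √(20.5) ≈ 4.528.

4.528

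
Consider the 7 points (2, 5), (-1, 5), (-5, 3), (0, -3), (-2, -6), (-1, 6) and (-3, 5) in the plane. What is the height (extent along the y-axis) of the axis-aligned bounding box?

12

max y = 6, min y = -6, so height = 12.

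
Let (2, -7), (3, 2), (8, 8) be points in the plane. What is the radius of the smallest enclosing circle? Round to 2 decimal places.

8.08

Call the three points A, B, C in the order given.
Side lengths²: AB² = 82, AC² = 261, BC² = 61.
Since AC² = 261 ≥ 82 + 61 = 143, the angle opposite AC is not acute, so the smallest enclosing circle has AC as diameter.
Centre = midpoint of AC = (5, 0.5), r² = 261/4 = 65.25.
r = √(65.25) ≈ 8.08.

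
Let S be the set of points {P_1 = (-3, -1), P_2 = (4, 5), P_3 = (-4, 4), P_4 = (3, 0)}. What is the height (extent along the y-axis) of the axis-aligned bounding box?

max y = 5, min y = -1, so height = 6.

6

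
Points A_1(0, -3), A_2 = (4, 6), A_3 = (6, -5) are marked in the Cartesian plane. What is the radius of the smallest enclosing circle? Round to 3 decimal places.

Side lengths²: A_1A_2² = 97, A_1A_3² = 40, A_2A_3² = 125.
Since A_2A_3² = 125 < 97 + 40 = 137, the triangle is acute, so the smallest enclosing circle is the circumcircle.
Circumcentre = (277/62, 25/62), r² = 60625/1922.
r = √(60625/1922) ≈ 5.616.

5.616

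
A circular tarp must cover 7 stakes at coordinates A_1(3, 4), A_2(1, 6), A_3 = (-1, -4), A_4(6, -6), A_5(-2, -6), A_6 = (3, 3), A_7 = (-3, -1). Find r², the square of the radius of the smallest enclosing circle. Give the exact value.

By Welzl's lemma the MEC is supported by two points (diametrically opposite) or three points (on a circumcircle).
The minimum enclosing circle is determined by three boundary points: A_2, A_4, A_5.
Their circumcentre is (2, -0.625) with r² = 44.890625.
The farthest remaining point A_7 is at distance² 25.140625 ≤ 44.890625.

44.890625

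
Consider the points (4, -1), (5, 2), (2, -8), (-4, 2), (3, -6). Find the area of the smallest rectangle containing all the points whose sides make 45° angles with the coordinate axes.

In coordinates u = x + y, v = x − y the rectangle is axis-aligned; the map (x,y)→(u,v) scales areas by 2.
u-values: 3, 7, -6, -2, -3; range = 7 − (-6) = 13.
v-values: 5, 3, 10, -6, 9; range = 10 − (-6) = 16.
Area = (13 × 16) / 2 = 104.

104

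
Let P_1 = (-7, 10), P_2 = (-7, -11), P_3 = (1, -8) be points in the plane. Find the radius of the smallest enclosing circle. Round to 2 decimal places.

Side lengths²: P_1P_2² = 441, P_1P_3² = 388, P_2P_3² = 73.
Since P_1P_2² = 441 < 388 + 73 = 461, the triangle is acute, so the smallest enclosing circle is the circumcircle.
Circumcentre = (-6.375, -0.5), r² = 110.640625.
r = √(110.640625) ≈ 10.52.

10.52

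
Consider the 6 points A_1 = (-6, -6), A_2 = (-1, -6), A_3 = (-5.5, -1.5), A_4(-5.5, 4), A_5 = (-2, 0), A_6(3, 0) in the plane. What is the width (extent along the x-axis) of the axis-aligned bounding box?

9

max x = 3, min x = -6, so width = 9.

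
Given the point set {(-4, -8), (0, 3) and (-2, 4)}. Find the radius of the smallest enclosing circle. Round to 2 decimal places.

Call the three points A, B, C in the order given.
Side lengths²: AB² = 137, AC² = 148, BC² = 5.
Since AC² = 148 ≥ 137 + 5 = 142, the angle opposite AC is not acute, so the smallest enclosing circle has AC as diameter.
Centre = midpoint of AC = (-3, -2), r² = 148/4 = 37.
r = √37 ≈ 6.08.

6.08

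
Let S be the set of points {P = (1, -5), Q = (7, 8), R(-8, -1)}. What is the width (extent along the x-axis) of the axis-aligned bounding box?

max x = 7, min x = -8, so width = 15.

15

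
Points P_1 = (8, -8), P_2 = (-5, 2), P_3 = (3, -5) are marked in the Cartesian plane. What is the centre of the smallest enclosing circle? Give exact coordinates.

Side lengths²: P_1P_2² = 269, P_1P_3² = 34, P_2P_3² = 113.
Since P_1P_2² = 269 ≥ 113 + 34 = 147, the angle opposite P_1P_2 is not acute, so the smallest enclosing circle has P_1P_2 as diameter.
Centre = midpoint of P_1P_2 = (1.5, -3), r² = 269/4 = 67.25.
Centre = (1.5, -3).

(1.5, -3)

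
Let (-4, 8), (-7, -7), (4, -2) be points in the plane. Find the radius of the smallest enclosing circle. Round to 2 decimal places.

7.89

Call the three points A, B, C in the order given.
Side lengths²: AB² = 234, AC² = 164, BC² = 146.
Since AB² = 234 < 164 + 146 = 310, the triangle is acute, so the smallest enclosing circle is the circumcircle.
Circumcentre = (-3.6, 0.12), r² = 62.2544.
r = √(62.2544) ≈ 7.89.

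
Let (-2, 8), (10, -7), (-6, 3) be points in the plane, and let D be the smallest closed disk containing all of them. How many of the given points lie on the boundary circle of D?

Call the three points A, B, C in the order given.
Side lengths²: AB² = 369, AC² = 41, BC² = 356.
Since AB² = 369 < 356 + 41 = 397, the triangle is acute, so the smallest enclosing circle is the circumcircle.
Circumcentre = (3.125, -0.2), r² = 93.505625.
The points at distance exactly r from the centre are (-2, 8), (10, -7), (-6, 3) — 3 points.

3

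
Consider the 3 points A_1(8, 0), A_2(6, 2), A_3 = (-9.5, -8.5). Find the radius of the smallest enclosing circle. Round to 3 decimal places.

Side lengths²: A_1A_2² = 8, A_1A_3² = 378.5, A_2A_3² = 350.5.
Since A_1A_3² = 378.5 ≥ 350.5 + 8 = 358.5, the angle opposite A_1A_3 is not acute, so the smallest enclosing circle has A_1A_3 as diameter.
Centre = midpoint of A_1A_3 = (-0.75, -4.25), r² = 378.5/4 = 94.625.
r = √(94.625) ≈ 9.728.

9.728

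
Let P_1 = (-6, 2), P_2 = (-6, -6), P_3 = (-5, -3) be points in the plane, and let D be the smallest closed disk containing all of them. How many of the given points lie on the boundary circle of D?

2

Side lengths²: P_1P_2² = 64, P_1P_3² = 26, P_2P_3² = 10.
Since P_1P_2² = 64 ≥ 26 + 10 = 36, the angle opposite P_1P_2 is not acute, so the smallest enclosing circle has P_1P_2 as diameter.
Centre = midpoint of P_1P_2 = (-6, -2), r² = 64/4 = 16.
The points at distance exactly r from the centre are P_1, P_2 — 2 points.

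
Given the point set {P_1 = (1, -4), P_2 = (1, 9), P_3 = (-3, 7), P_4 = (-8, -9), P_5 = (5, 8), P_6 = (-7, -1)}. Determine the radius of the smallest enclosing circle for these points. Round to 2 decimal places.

The farthest pair is P_4–P_5 with squared distance 458. The circle on this segment as diameter has centre (-1.5, -0.5) and r² = 458/4 = 114.5.
Check P_1: distance² to centre = 18.5 ≤ 114.5, so it lies inside.
All remaining points lie in this disk, and no smaller disk contains both endpoints, so this is the minimum enclosing circle.
r = √(114.5) ≈ 10.70.

10.70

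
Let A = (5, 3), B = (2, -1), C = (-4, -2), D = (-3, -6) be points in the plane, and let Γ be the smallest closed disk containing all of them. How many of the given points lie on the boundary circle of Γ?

2

A smallest enclosing disk is always determined by at most three of the input points on its boundary.
The farthest pair is A–D with squared distance 145. The circle on this segment as diameter has centre (1, -1.5) and r² = 145/4 = 36.25.
Check B: distance² to centre = 1.25 ≤ 36.25, so it lies inside.
All remaining points lie in this disk, and no smaller disk contains both endpoints, so this is the minimum enclosing circle.
The points at distance exactly r from the centre are A, D — 2 points.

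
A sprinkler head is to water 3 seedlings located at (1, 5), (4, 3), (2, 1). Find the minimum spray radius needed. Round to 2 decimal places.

Call the three points A, B, C in the order given.
Side lengths²: AB² = 13, AC² = 17, BC² = 8.
Since AC² = 17 < 13 + 8 = 21, the triangle is acute, so the smallest enclosing circle is the circumcircle.
Circumcentre = (1.9, 3.1), r² = 4.42.
r = √(4.42) ≈ 2.10.

2.10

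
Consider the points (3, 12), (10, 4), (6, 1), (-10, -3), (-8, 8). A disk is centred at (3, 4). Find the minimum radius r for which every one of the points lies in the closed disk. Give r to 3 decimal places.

The required radius is the distance from (3, 4) to the farthest point.
Squared distances: 64, 49, 18, 218, 137.
Maximum is 218, attained at (-10, -3).
r = √218 ≈ 14.765.

14.765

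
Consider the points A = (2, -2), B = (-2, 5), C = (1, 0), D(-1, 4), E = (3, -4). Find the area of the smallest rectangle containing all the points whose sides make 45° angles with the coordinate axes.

In coordinates u = x + y, v = x − y the rectangle is axis-aligned; the map (x,y)→(u,v) scales areas by 2.
u-values: 0, 3, 1, 3, -1; range = 3 − (-1) = 4.
v-values: 4, -7, 1, -5, 7; range = 7 − (-7) = 14.
Area = (4 × 14) / 2 = 28.

28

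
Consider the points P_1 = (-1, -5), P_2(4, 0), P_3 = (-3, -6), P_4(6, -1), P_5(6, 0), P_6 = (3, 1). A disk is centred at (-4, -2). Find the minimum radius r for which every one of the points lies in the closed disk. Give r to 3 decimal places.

10.198

The required radius is the distance from (-4, -2) to the farthest point.
Squared distances: 18, 68, 17, 101, 104, 58.
Maximum is 104, attained at P_5.
r = √104 ≈ 10.198.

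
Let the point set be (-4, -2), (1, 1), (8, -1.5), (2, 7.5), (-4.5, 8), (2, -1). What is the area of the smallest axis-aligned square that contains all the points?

156.25

The bounding box has width 12.5 and height 10.
An axis-aligned square enclosing the set must have side ≥ max(width, height).
So the minimum side is max(12.5, 10) = 12.5.
Area = 12.5² = 156.25.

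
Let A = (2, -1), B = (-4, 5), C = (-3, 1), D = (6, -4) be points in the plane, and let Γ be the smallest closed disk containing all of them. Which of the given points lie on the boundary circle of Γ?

B, D

The minimum enclosing circle of a finite set is fixed by two of the points (as a diameter) or three (as a circumcircle).
The farthest pair is B–D with squared distance 181. The circle on this segment as diameter has centre (1, 0.5) and r² = 181/4 = 45.25.
Check A: distance² to centre = 3.25 ≤ 45.25, so it lies inside.
All remaining points lie in this disk, and no smaller disk contains both endpoints, so this is the minimum enclosing circle.
The points at distance exactly r from the centre are B, D — 2 points.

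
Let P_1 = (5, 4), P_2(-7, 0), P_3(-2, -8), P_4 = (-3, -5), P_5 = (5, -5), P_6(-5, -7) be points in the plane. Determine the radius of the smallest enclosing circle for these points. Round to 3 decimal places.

The farthest pair is P_1–P_6 with squared distance 221. The circle on this segment as diameter has centre (0, -1.5) and r² = 221/4 = 55.25.
Check P_2: distance² to centre = 51.25 ≤ 55.25, so it lies inside.
All remaining points lie in this disk, and no smaller disk contains both endpoints, so this is the minimum enclosing circle.
r = √(55.25) ≈ 7.433.

7.433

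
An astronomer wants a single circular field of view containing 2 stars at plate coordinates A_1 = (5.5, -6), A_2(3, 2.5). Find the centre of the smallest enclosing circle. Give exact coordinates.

The smallest circle enclosing two points has them as diameter endpoints.
Centre = midpoint = (4.25, -1.75); r² = |A_1A_2|²/4 = 78.5/4 = 19.625.
Centre = (4.25, -1.75).

(4.25, -1.75)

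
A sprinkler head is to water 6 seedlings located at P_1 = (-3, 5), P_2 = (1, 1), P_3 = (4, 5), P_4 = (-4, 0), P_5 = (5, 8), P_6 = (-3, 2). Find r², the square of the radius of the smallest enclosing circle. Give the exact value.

36.25

By Welzl's lemma the MEC is supported by two points (diametrically opposite) or three points (on a circumcircle).
The farthest pair is P_4–P_5 with squared distance 145. The circle on this segment as diameter has centre (0.5, 4) and r² = 145/4 = 36.25.
Check P_1: distance² to centre = 13.25 ≤ 36.25, so it lies inside.
All remaining points lie in this disk, and no smaller disk contains both endpoints, so this is the minimum enclosing circle.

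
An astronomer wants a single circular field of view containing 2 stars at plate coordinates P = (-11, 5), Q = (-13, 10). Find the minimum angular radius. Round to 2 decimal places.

The smallest circle enclosing two points has them as diameter endpoints.
Centre = midpoint = (-12, 7.5); r² = |PQ|²/4 = 29/4 = 7.25.
r = √(7.25) ≈ 2.69.

2.69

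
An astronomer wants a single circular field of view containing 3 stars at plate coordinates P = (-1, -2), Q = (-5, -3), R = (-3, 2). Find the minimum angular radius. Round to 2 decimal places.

Side lengths²: PQ² = 17, PR² = 20, QR² = 29.
Since QR² = 29 < 20 + 17 = 37, the triangle is acute, so the smallest enclosing circle is the circumcircle.
Circumcentre = (-31/9, -13/18), r² = 2465/324.
r = √(2465/324) ≈ 2.76.

2.76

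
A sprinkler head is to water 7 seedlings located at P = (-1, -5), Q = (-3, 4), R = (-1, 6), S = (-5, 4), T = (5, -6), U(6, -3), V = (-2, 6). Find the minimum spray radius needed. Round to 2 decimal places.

7.08

By Welzl's lemma the MEC is supported by two points (diametrically opposite) or three points (on a circumcircle).
The minimum enclosing circle is determined by three boundary points: S, T, V.
Their circumcentre is (0.3, -0.7) with r² = 50.18.
The farthest remaining point R is at distance² 46.58 ≤ 50.18.
r = √(50.18) ≈ 7.08.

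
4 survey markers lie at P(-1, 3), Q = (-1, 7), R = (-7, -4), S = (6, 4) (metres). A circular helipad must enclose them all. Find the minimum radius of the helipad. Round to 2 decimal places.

7.63

The minimum enclosing circle of a finite set is fixed by two of the points (as a diameter) or three (as a circumcircle).
The farthest pair is R–S with squared distance 233. The circle on this segment as diameter has centre (-0.5, 0) and r² = 233/4 = 58.25.
Check P: distance² to centre = 9.25 ≤ 58.25, so it lies inside.
All remaining points lie in this disk, and no smaller disk contains both endpoints, so this is the minimum enclosing circle.
r = √(58.25) ≈ 7.63.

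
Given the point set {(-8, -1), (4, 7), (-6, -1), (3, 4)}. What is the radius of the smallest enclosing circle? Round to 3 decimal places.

7.211

A smallest enclosing disk is always determined by at most three of the input points on its boundary.
The farthest pair is (-8, -1)–(4, 7) with squared distance 208. The circle on this segment as diameter has centre (-2, 3) and r² = 208/4 = 52.
Check (-6, -1): distance² to centre = 32 ≤ 52, so it lies inside.
All remaining points lie in this disk, and no smaller disk contains both endpoints, so this is the minimum enclosing circle.
r = √52 ≈ 7.211.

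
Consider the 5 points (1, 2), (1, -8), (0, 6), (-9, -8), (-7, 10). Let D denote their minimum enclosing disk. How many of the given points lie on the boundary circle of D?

A smallest enclosing disk is always determined by at most three of the input points on its boundary.
The minimum enclosing circle is determined by three boundary points: (1, -8), (-9, -8), (-7, 10).
Their circumcentre is (-4, 5/9) with r² = 7954/81.
The farthest remaining point (0, 6) is at distance² 3697/81 ≤ 7954/81.
The points at distance exactly r from the centre are (1, -8), (-9, -8), (-7, 10) — 3 points.

3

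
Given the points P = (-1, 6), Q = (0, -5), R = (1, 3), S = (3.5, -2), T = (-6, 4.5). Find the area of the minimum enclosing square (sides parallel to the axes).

121

The bounding box has width 9.5 and height 11.
An axis-aligned square enclosing the set must have side ≥ max(width, height).
So the minimum side is max(9.5, 11) = 11.
Area = 11² = 121.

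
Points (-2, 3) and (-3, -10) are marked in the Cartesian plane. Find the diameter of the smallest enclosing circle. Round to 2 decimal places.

13.04

The smallest circle enclosing two points has them as diameter endpoints.
Centre = midpoint = (-2.5, -3.5); r² = |(-2, 3)−(-3, -10)|²/4 = 170/4 = 42.5.
Diameter = 2r = 2√(42.5) ≈ 13.04.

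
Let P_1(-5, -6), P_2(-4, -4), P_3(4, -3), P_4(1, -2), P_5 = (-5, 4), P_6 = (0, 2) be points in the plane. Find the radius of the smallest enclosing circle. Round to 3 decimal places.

The minimum enclosing circle is determined by three boundary points: P_1, P_3, P_5.
Their circumcentre is (-5/3, -1) with r² = 325/9.
The farthest remaining point P_2 is at distance² 130/9 ≤ 325/9.
r = √(325/9) ≈ 6.009.

6.009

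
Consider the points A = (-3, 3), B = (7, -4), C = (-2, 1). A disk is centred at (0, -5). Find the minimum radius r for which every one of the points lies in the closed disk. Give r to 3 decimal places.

The required radius is the distance from (0, -5) to the farthest point.
Squared distances: 73, 50, 40.
Maximum is 73, attained at A.
r = √73 ≈ 8.544.

8.544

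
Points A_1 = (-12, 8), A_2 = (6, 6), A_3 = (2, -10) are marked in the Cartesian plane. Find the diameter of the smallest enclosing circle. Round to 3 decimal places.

23.011

Side lengths²: A_1A_2² = 328, A_1A_3² = 520, A_2A_3² = 272.
Since A_1A_3² = 520 < 328 + 272 = 600, the triangle is acute, so the smallest enclosing circle is the circumcircle.
Circumcentre = (-140/37, -2/37), r² = 181220/1369.
Diameter = 2r = 2√(181220/1369) ≈ 23.011.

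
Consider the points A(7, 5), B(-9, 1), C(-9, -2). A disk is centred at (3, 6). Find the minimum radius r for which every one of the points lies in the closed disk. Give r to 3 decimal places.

14.422

The required radius is the distance from (3, 6) to the farthest point.
Squared distances: 17, 169, 208.
Maximum is 208, attained at C.
r = √208 ≈ 14.422.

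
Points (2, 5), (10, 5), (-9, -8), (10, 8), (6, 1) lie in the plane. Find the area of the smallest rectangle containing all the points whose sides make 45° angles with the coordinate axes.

140

In coordinates u = x + y, v = x − y the rectangle is axis-aligned; the map (x,y)→(u,v) scales areas by 2.
u-values: 7, 15, -17, 18, 7; range = 18 − (-17) = 35.
v-values: -3, 5, -1, 2, 5; range = 5 − (-3) = 8.
Area = (35 × 8) / 2 = 140.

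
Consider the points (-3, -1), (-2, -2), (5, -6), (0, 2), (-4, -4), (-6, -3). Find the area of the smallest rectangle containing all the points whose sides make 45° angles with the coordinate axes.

In coordinates u = x + y, v = x − y the rectangle is axis-aligned; the map (x,y)→(u,v) scales areas by 2.
u-values: -4, -4, -1, 2, -8, -9; range = 2 − (-9) = 11.
v-values: -2, 0, 11, -2, 0, -3; range = 11 − (-3) = 14.
Area = (11 × 14) / 2 = 77.

77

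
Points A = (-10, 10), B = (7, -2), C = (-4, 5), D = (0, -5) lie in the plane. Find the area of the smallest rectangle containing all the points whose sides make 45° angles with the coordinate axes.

In coordinates u = x + y, v = x − y the rectangle is axis-aligned; the map (x,y)→(u,v) scales areas by 2.
u-values: 0, 5, 1, -5; range = 5 − (-5) = 10.
v-values: -20, 9, -9, 5; range = 9 − (-20) = 29.
Area = (10 × 29) / 2 = 145.

145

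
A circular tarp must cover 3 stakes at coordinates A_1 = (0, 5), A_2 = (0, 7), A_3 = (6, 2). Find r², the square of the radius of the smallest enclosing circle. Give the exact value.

Side lengths²: A_1A_2² = 4, A_1A_3² = 45, A_2A_3² = 61.
Since A_2A_3² = 61 ≥ 45 + 4 = 49, the angle opposite A_2A_3 is not acute, so the smallest enclosing circle has A_2A_3 as diameter.
Centre = midpoint of A_2A_3 = (3, 4.5), r² = 61/4 = 15.25.

15.25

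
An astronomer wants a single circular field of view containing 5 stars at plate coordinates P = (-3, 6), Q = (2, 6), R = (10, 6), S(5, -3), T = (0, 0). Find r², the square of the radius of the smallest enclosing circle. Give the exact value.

7685/162

By Welzl's lemma the MEC is supported by two points (diametrically opposite) or three points (on a circumcircle).
The minimum enclosing circle is determined by three boundary points: P, R, S.
Their circumcentre is (3.5, 67/18) with r² = 7685/162.
The farthest remaining point T is at distance² 4229/162 ≤ 7685/162.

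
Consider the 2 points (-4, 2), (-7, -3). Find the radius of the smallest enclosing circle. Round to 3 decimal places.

The smallest circle enclosing two points has them as diameter endpoints.
Centre = midpoint = (-5.5, -0.5); r² = |(-4, 2)−(-7, -3)|²/4 = 34/4 = 8.5.
r = √(8.5) ≈ 2.915.

2.915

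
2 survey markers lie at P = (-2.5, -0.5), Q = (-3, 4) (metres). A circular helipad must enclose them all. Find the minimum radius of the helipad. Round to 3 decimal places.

The smallest circle enclosing two points has them as diameter endpoints.
Centre = midpoint = (-2.75, 1.75); r² = |PQ|²/4 = 20.5/4 = 5.125.
r = √(5.125) ≈ 2.264.

2.264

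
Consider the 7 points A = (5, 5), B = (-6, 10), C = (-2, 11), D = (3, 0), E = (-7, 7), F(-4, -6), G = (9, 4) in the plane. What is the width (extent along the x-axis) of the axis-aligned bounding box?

16

max x = 9, min x = -7, so width = 16.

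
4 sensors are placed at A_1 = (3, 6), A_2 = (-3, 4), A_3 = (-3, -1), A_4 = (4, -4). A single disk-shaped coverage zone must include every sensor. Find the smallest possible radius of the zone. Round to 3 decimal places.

The minimum enclosing circle of a finite set is fixed by two of the points (as a diameter) or three (as a circumcircle).
The minimum enclosing circle is determined by three boundary points: A_1, A_2, A_4.
Their circumcentre is (87/62, 49/62) with r² = 57065/1922.
The farthest remaining point A_3 is at distance² 43425/1922 ≤ 57065/1922.
r = √(57065/1922) ≈ 5.449.

5.449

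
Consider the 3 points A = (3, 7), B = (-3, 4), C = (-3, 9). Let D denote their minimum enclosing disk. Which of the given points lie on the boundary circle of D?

A, B, C

Side lengths²: AB² = 45, AC² = 40, BC² = 25.
Since AB² = 45 < 40 + 25 = 65, the triangle is acute, so the smallest enclosing circle is the circumcircle.
Circumcentre = (-0.5, 6.5), r² = 12.5.
The points at distance exactly r from the centre are A, B, C — 3 points.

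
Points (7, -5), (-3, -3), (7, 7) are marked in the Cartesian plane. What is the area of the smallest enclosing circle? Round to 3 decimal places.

Call the three points A, B, C in the order given.
Side lengths²: AB² = 104, AC² = 144, BC² = 200.
Since BC² = 200 < 144 + 104 = 248, the triangle is acute, so the smallest enclosing circle is the circumcircle.
Circumcentre = (3, 1), r² = 52.
Area = π·r² = π·52 ≈ 163.363.

163.363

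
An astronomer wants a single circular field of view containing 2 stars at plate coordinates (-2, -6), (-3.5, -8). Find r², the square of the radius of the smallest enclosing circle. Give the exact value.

The smallest circle enclosing two points has them as diameter endpoints.
Centre = midpoint = (-2.75, -7); r² = |(-2, -6)−(-3.5, -8)|²/4 = 6.25/4 = 1.5625.

1.5625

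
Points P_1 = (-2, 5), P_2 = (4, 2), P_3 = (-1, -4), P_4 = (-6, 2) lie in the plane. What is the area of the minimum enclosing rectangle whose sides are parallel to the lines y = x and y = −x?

In coordinates u = x + y, v = x − y the rectangle is axis-aligned; the map (x,y)→(u,v) scales areas by 2.
u-values: 3, 6, -5, -4; range = 6 − (-5) = 11.
v-values: -7, 2, 3, -8; range = 3 − (-8) = 11.
Area = (11 × 11) / 2 = 60.5.

60.5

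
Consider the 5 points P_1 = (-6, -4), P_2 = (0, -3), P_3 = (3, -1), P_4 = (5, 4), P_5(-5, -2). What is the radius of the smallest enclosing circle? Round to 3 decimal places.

6.801

By Welzl's lemma the MEC is supported by two points (diametrically opposite) or three points (on a circumcircle).
The farthest pair is P_1–P_4 with squared distance 185. The circle on this segment as diameter has centre (-0.5, 0) and r² = 185/4 = 46.25.
Check P_2: distance² to centre = 9.25 ≤ 46.25, so it lies inside.
All remaining points lie in this disk, and no smaller disk contains both endpoints, so this is the minimum enclosing circle.
r = √(46.25) ≈ 6.801.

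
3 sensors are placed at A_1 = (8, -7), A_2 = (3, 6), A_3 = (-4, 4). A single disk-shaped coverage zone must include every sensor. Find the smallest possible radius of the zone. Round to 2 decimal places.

Side lengths²: A_1A_2² = 194, A_1A_3² = 265, A_2A_3² = 53.
Since A_1A_3² = 265 ≥ 194 + 53 = 247, the angle opposite A_1A_3 is not acute, so the smallest enclosing circle has A_1A_3 as diameter.
Centre = midpoint of A_1A_3 = (2, -1.5), r² = 265/4 = 66.25.
r = √(66.25) ≈ 8.14.

8.14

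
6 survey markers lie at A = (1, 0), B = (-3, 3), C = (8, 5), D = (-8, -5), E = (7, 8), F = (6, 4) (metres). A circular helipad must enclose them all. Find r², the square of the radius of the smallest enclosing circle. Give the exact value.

The farthest pair is D–E with squared distance 394. The circle on this segment as diameter has centre (-0.5, 1.5) and r² = 394/4 = 98.5.
Check A: distance² to centre = 4.5 ≤ 98.5, so it lies inside.
All remaining points lie in this disk, and no smaller disk contains both endpoints, so this is the minimum enclosing circle.

98.5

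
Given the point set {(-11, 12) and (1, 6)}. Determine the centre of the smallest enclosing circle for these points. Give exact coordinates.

The smallest circle enclosing two points has them as diameter endpoints.
Centre = midpoint = (-5, 9); r² = |(-11, 12)−(1, 6)|²/4 = 180/4 = 45.
Centre = (-5, 9).

(-5, 9)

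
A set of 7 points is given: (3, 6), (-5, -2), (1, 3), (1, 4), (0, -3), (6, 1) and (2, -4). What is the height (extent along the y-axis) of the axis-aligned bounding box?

max y = 6, min y = -4, so height = 10.

10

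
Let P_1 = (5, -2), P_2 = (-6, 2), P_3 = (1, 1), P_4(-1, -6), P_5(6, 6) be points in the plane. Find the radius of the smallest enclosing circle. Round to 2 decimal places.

7.15

The minimum enclosing circle is determined by three boundary points: P_2, P_4, P_5.
Their circumcentre is (61/58, 49/58) with r² = 85885/1682.
The farthest remaining point P_1 is at distance² 39833/1682 ≤ 85885/1682.
r = √(85885/1682) ≈ 7.15.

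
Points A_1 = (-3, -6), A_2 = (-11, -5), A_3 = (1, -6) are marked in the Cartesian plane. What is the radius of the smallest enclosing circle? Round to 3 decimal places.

Side lengths²: A_1A_2² = 65, A_1A_3² = 16, A_2A_3² = 145.
Since A_2A_3² = 145 ≥ 65 + 16 = 81, the angle opposite A_2A_3 is not acute, so the smallest enclosing circle has A_2A_3 as diameter.
Centre = midpoint of A_2A_3 = (-5, -5.5), r² = 145/4 = 36.25.
r = √(36.25) ≈ 6.021.

6.021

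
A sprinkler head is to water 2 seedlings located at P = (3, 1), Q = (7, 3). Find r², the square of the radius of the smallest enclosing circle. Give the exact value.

The smallest circle enclosing two points has them as diameter endpoints.
Centre = midpoint = (5, 2); r² = |PQ|²/4 = 20/4 = 5.

5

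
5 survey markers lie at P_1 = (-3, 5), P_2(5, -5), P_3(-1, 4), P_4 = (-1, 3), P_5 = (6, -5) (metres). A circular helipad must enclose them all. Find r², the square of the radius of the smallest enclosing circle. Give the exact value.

45.25

The farthest pair is P_1–P_5 with squared distance 181. The circle on this segment as diameter has centre (1.5, 0) and r² = 181/4 = 45.25.
Check P_2: distance² to centre = 37.25 ≤ 45.25, so it lies inside.
All remaining points lie in this disk, and no smaller disk contains both endpoints, so this is the minimum enclosing circle.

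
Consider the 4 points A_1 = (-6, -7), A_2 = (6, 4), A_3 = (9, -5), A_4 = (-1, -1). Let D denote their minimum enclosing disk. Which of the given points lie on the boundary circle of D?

A_1, A_2, A_3

The minimum enclosing circle of a finite set is fixed by two of the points (as a diameter) or three (as a circumcircle).
The minimum enclosing circle is determined by three boundary points: A_1, A_2, A_3.
Their circumcentre is (99/94, -249/94) with r² = 303425/4418.
The farthest remaining point A_4 is at distance² 30637/4418 ≤ 303425/4418.
The points at distance exactly r from the centre are A_1, A_2, A_3 — 3 points.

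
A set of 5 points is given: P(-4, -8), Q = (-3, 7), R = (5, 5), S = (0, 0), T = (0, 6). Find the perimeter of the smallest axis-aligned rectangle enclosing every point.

48

Width = max x − min x = 5 − (-4) = 9.
Height = max y − min y = 7 − (-8) = 15.
Perimeter = 2(9 + 15) = 48.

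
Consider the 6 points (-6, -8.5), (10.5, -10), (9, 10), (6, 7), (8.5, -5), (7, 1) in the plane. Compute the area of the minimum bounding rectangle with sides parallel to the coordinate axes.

330

x ranges over [-6, 10.5], width 16.5.
y ranges over [-10, 10], height 20.
Area = 16.5 × 20 = 330.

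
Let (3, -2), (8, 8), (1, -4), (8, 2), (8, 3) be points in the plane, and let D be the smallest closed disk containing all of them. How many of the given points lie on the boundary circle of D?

The farthest pair is (8, 8)–(1, -4) with squared distance 193. The circle on this segment as diameter has centre (4.5, 2) and r² = 193/4 = 48.25.
Check (3, -2): distance² to centre = 18.25 ≤ 48.25, so it lies inside.
All remaining points lie in this disk, and no smaller disk contains both endpoints, so this is the minimum enclosing circle.
The points at distance exactly r from the centre are (8, 8), (1, -4) — 2 points.

2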